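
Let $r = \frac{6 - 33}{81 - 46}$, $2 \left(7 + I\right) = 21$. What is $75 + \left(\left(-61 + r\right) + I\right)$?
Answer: $\frac{1171}{70} \approx 16.729$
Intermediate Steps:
$I = \frac{7}{2}$ ($I = -7 + \frac{1}{2} \cdot 21 = -7 + \frac{21}{2} = \frac{7}{2} \approx 3.5$)
$r = - \frac{27}{35} \approx -0.77143$
$75 + \left(\left(-61 + r\right) + I\right) = 75 + \left(\left(-61 - \frac{27}{35}\right) + \frac{7}{2}\right) = 75 + \left(- \frac{2162}{35} + \frac{7}{2}\right) = 75 - \frac{4079}{70} = \frac{1171}{70}$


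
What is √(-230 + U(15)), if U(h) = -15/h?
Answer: I*√231 ≈ 15.199*I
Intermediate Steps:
√(-230 + U(15)) = √(-230 - 15/15) = √(-230 - 15*1/15) = √(-230 - 1) = √(-231) = I*√231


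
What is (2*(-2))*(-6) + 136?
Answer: 160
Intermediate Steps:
(2*(-2))*(-6) + 136 = -4*(-6) + 136 = 24 + 136 = 160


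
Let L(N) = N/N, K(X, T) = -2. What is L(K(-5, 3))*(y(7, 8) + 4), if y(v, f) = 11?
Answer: 15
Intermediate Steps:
L(N) = 1
L(K(-5, 3))*(y(7, 8) + 4) = 1*(11 + 4) = 1*15 = 15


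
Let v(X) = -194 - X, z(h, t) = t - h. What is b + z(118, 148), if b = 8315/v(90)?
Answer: 205/284 ≈ 0.72183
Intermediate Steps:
b = -8315/284 (b = 8315/(-194 - 1*90) = 8315/(-194 - 90) = 8315/(-284) = 8315*(-1/284) = -8315/284 ≈ -29.278)
b + z(118, 148) = -8315/284 + (148 - 1*118) = -8315/284 + (148 - 118) = -8315/284 + 30 = 205/284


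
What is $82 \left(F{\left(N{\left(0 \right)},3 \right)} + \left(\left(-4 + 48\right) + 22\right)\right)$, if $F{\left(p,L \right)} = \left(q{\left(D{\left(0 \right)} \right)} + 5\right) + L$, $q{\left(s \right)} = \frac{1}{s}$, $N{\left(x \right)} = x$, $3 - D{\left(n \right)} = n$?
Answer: $\frac{18286}{3} \approx 6095.3$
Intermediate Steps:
$D{\left(n \right)} = 3 - n$
$F{\left(p,L \right)} = \frac{16}{3} + L$ ($F{\left(p,L \right)} = \left(\frac{1}{3 - 0} + 5\right) + L = \left(\frac{1}{3 + 0} + 5\right) + L = \left(\frac{1}{3} + 5\right) + L = \frac{16}{3} + L$)
$82 \left(F{\left(N{\left(0 \right)},3 \right)} + \left(\left(-4 + 48\right) + 22\right)\right) = 82 \left(\left(\frac{16}{3} + 3\right) + \left(\left(-4 + 48\right) + 22\right)\right) = 82 \left(\frac{25}{3} + \left(44 + 22\right)\right) = 82 \left(\frac{25}{3} + 66\right) = 82 \cdot \frac{223}{3} = \frac{18286}{3}$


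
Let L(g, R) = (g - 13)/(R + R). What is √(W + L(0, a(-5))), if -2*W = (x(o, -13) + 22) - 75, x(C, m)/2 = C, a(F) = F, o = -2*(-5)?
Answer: √445/5 ≈ 4.2190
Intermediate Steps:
o = 10
x(C, m) = 2*C
L(g, R) = (-13 + g)/(2*R) (L(g, R) = (-13 + g)/((2*R)) = (-13 + g)*(1/(2*R)) = (-13 + g)/(2*R))
W = 33/2 (W = -((2*10 + 22) - 75)/2 = -((20 + 22) - 75)/2 = -(42 - 75)/2 = -½*(-33) = 33/2 ≈ 16.500)
√(W + L(0, a(-5))) = √(33/2 + (½)*(-13 + 0)/(-5)) = √(33/2 + (½)*(-⅕)*(-13)) = √(33/2 + 13/10) = √(89/5) = √445/5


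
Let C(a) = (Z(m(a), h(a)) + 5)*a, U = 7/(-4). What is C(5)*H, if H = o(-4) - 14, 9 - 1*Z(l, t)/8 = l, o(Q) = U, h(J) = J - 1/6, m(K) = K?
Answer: -11655/4 ≈ -2913.8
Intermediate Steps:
h(J) = -1/6 + J (h(J) = J - 1*1/6 = J - 1/6 = -1/6 + J)
U = -7/4 (U = 7*(-1/4) = -7/4 ≈ -1.7500)
o(Q) = -7/4
Z(l, t) = 72 - 8*l
C(a) = a*(77 - 8*a) (C(a) = ((72 - 8*a) + 5)*a = (77 - 8*a)*a = a*(77 - 8*a))
H = -63/4 (H = -7/4 - 14 = -63/4 ≈ -15.750)
C(5)*H = (5*(77 - 8*5))*(-63/4) = (5*(77 - 40))*(-63/4) = (5*37)*(-63/4) = 185*(-63/4) = -11655/4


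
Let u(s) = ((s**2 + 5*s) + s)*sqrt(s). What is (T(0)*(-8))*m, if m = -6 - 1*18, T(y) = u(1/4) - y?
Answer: 150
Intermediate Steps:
u(s) = sqrt(s)*(s**2 + 6*s) (u(s) = (s**2 + 6*s)*sqrt(s) = sqrt(s)*(s**2 + 6*s))
T(y) = 25/32 - y (T(y) = (1/4)**(3/2)*(6 + 1/4) - y = (1/8)*(25/4) - y = 25/32 - y)
m = -24 (m = -6 - 18 = -24)
(T(0)*(-8))*m = ((25/32 - 1*0)*(-8))*(-24) = ((25/32 + 0)*(-8))*(-24) = ((25/32)*(-8))*(-24) = -25/4*(-24) = 150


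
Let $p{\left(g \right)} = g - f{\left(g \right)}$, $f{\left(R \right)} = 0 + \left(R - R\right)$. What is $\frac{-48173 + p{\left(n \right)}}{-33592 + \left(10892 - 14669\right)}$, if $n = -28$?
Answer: $\frac{48201}{37369} \approx 1.2899$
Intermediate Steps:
$f{\left(R \right)} = 0$ ($f{\left(R \right)} = 0 + 0 = 0$)
$p{\left(g \right)} = g$ ($p{\left(g \right)} = g - 0 = g + 0 = g$)
$\frac{-48173 + p{\left(n \right)}}{-33592 + \left(10892 - 14669\right)} = \frac{-48173 - 28}{-33592 + \left(10892 - 14669\right)} = - \frac{48201}{-33592 - 3777} = - \frac{48201}{-37369} = \left(-48201\right) \left(- \frac{1}{37369}\right) = \frac{48201}{37369}$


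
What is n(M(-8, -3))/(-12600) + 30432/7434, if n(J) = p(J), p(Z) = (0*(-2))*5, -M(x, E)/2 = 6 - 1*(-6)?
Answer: 5072/1239 ≈ 4.0936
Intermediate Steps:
M(x, E) = -24 (M(x, E) = -2*(6 - 1*(-6)) = -2*(6 + 6) = -2*12 = -24)
p(Z) = 0 (p(Z) = 0*5 = 0)
n(J) = 0
n(M(-8, -3))/(-12600) + 30432/7434 = 0/(-12600) + 30432/7434 = 0*(-1/12600) + 30432*(1/7434) = 0 + 5072/1239 = 5072/1239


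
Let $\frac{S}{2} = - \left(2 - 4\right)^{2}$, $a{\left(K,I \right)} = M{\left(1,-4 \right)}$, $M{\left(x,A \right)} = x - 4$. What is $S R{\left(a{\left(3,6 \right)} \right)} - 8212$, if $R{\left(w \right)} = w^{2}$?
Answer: $-8284$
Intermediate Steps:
$M{\left(x,A \right)} = -4 + x$ ($M{\left(x,A \right)} = x - 4 = -4 + x$)
$a{\left(K,I \right)} = -3$ ($a{\left(K,I \right)} = -4 + 1 = -3$)
$S = -8$ ($S = 2 \left(- \left(2 - 4\right)^{2}\right) = 2 \left(- \left(-2\right)^{2}\right) = 2 \left(\left(-1\right) 4\right) = 2 \left(-4\right) = -8$)
$S R{\left(a{\left(3,6 \right)} \right)} - 8212 = - 8 \left(-3\right)^{2} - 8212 = \left(-8\right) 9 - 8212 = -72 - 8212 = -8284$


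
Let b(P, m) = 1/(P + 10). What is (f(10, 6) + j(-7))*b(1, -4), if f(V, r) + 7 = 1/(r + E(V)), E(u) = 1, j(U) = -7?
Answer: -97/77 ≈ -1.2597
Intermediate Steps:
b(P, m) = 1/(10 + P)
f(V, r) = -7 + 1/(1 + r) (f(V, r) = -7 + 1/(r + 1) = -7 + 1/(1 + r))
(f(10, 6) + j(-7))*b(1, -4) = ((-6 - 7*6)/(1 + 6) - 7)/(10 + 1) = ((-6 - 42)/7 - 7)/11 = ((⅐)*(-48) - 7)*(1/11) = (-48/7 - 7)*(1/11) = -97/7*1/11 = -97/77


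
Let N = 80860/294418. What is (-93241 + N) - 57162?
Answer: -22140634797/147209 ≈ -1.5040e+5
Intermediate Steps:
N = 40430/147209 (N = 80860*(1/294418) = 40430/147209 ≈ 0.27464)
(-93241 + N) - 57162 = (-93241 + 40430/147209) - 57162 = -13725873939/147209 - 57162 = -22140634797/147209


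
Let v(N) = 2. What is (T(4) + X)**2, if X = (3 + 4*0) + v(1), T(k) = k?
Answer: 81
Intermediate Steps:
X = 5 (X = (3 + 4*0) + 2 = (3 + 0) + 2 = 3 + 2 = 5)
(T(4) + X)**2 = (4 + 5)**2 = 9**2 = 81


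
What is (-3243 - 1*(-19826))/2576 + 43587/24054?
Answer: 529159/64144 ≈ 8.2495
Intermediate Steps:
(-3243 - 1*(-19826))/2576 + 43587/24054 = (-3243 + 19826)*(1/2576) + 43587*(1/24054) = 16583*(1/2576) + 14529/8018 = 103/16 + 14529/8018 = 529159/64144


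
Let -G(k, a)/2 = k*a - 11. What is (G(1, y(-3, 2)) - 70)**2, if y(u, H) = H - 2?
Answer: 2304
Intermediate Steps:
y(u, H) = -2 + H
G(k, a) = 22 - 2*a*k (G(k, a) = -2*(k*a - 11) = -2*(a*k - 11) = -2*(-11 + a*k) = 22 - 2*a*k)
(G(1, y(-3, 2)) - 70)**2 = ((22 - 2*(-2 + 2)*1) - 70)**2 = ((22 - 2*0*1) - 70)**2 = ((22 + 0) - 70)**2 = (22 - 70)**2 = (-48)**2 = 2304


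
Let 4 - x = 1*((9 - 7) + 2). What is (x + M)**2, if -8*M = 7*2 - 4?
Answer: 25/16 ≈ 1.5625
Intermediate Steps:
x = 0 (x = 4 - ((9 - 7) + 2) = 4 - (2 + 2) = 4 - 4 = 0)
M = -5/4 (M = -(7*2 - 4)/8 = -(14 - 4)/8 = -1/8*10 = -5/4 ≈ -1.2500)
(x + M)**2 = (0 - 5/4)**2 = (-5/4)**2 = 25/16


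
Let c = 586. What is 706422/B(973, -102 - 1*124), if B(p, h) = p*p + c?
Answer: 706422/947315 ≈ 0.74571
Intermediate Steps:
B(p, h) = 586 + p² (B(p, h) = p*p + 586 = p² + 586 = 586 + p²)
706422/B(973, -102 - 1*124) = 706422/(586 + 973²) = 706422/(586 + 946729) = 706422/947315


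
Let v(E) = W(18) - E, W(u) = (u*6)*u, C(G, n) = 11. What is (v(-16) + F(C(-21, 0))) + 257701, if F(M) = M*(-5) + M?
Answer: 259617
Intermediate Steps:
W(u) = 6*u² (W(u) = (6*u)*u = 6*u²)
F(M) = -4*M (F(M) = -5*M + M = -4*M)
v(E) = 1944 - E (v(E) = 6*18² - E = 6*324 - E = 1944 - E)
(v(-16) + F(C(-21, 0))) + 257701 = ((1944 - 1*(-16)) - 4*11) + 257701 = ((1944 + 16) - 44) + 257701 = (1960 - 44) + 257701 = 1916 + 257701 = 259617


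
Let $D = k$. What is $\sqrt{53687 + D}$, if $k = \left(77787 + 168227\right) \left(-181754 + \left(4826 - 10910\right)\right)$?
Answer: $i \sqrt{46210724045} \approx 2.1497 \cdot 10^{5} i$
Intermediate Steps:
$k = -46210777732$ ($k = 246014 \left(-181754 + \left(4826 - 10910\right)\right) = 246014 \left(-181754 - 6084\right) = 246014 \left(-187838\right) = -46210777732$)
$D = -46210777732$
$\sqrt{53687 + D} = \sqrt{53687 - 46210777732} = \sqrt{-46210724045} = i \sqrt{46210724045}$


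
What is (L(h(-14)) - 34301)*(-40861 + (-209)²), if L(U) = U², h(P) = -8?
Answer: -96548340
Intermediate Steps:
(L(h(-14)) - 34301)*(-40861 + (-209)²) = ((-8)² - 34301)*(-40861 + (-209)²) = (64 - 34301)*(-40861 + 43681) = -34237*2820 = -96548340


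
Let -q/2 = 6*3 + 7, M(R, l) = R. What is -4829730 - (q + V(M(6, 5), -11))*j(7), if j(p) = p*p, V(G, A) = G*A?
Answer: -4824046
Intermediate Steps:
q = -50 (q = -2*(6*3 + 7) = -2*(18 + 7) = -2*25 = -50)
V(G, A) = A*G
j(p) = p²
-4829730 - (q + V(M(6, 5), -11))*j(7) = -4829730 - (-50 - 11*6)*7² = -4829730 - (-50 - 66)*49 = -4829730 - (-116)*49 = -4829730 - 1*(-5684) = -4829730 + 5684 = -4824046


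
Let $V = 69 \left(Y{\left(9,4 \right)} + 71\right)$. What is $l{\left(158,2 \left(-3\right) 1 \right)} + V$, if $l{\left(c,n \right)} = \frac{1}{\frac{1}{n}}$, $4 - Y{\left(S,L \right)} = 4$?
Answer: $4893$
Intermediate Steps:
$Y{\left(S,L \right)} = 0$ ($Y{\left(S,L \right)} = 4 - 4 = 0$)
$l{\left(c,n \right)} = n$
$V = 4899$ ($V = 69 \left(0 + 71\right) = 69 \cdot 71 = 4899$)
$l{\left(158,2 \left(-3\right) 1 \right)} + V = 2 \left(-3\right) 1 + 4899 = \left(-6\right) 1 + 4899 = -6 + 4899 = 4893$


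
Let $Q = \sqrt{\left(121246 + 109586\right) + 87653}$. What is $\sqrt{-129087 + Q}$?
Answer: $\sqrt{-129087 + \sqrt{318485}} \approx 358.5 i$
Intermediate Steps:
$Q = \sqrt{318485}$ ($Q = \sqrt{230832 + 87653} = \sqrt{318485} \approx 564.34$)
$\sqrt{-129087 + Q} = \sqrt{-129087 + \sqrt{318485}}$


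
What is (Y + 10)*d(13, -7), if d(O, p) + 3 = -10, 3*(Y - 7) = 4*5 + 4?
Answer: -325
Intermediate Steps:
Y = 15 (Y = 7 + (4*5 + 4)/3 = 7 + (20 + 4)/3 = 7 + (⅓)*24 = 7 + 8 = 15)
d(O, p) = -13 (d(O, p) = -3 - 10 = -13)
(Y + 10)*d(13, -7) = (15 + 10)*(-13) = 25*(-13) = -325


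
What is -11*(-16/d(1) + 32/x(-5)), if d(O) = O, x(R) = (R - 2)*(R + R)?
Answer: 5984/35 ≈ 170.97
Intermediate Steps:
x(R) = 2*R*(-2 + R) (x(R) = (-2 + R)*(2*R) = 2*R*(-2 + R))
-11*(-16/d(1) + 32/x(-5)) = -11*(-16/1 + 32/((2*(-5)*(-2 - 5)))) = -11*(-16*1 + 32/((2*(-5)*(-7)))) = -11*(-16 + 32/70) = -11*(-16 + 32*(1/70)) = -11*(-16 + 16/35) = -11*(-544/35) = 5984/35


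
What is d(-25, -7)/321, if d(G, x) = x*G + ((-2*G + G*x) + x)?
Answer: 131/107 ≈ 1.2243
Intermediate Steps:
d(G, x) = x - 2*G + 2*G*x (d(G, x) = G*x + (x - 2*G + G*x) = x - 2*G + 2*G*x)
d(-25, -7)/321 = (-7 - 2*(-25) + 2*(-25)*(-7))/321 = (-7 + 50 + 350)*(1/321) = 393*(1/321) = 131/107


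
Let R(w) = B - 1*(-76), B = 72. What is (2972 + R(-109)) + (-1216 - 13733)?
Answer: -11829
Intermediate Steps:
R(w) = 148 (R(w) = 72 - 1*(-76) = 72 + 76 = 148)
(2972 + R(-109)) + (-1216 - 13733) = (2972 + 148) + (-1216 - 13733) = 3120 - 14949 = -11829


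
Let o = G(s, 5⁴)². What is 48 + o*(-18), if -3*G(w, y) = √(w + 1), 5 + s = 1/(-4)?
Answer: 113/2 ≈ 56.500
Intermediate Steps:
s = -21/4 (s = -5 + 1/(-4) = -5 - ¼ = -21/4 ≈ -5.2500)
G(w, y) = -√(1 + w)/3 (G(w, y) = -√(w + 1)/3 = -√(1 + w)/3)
o = -17/36 (o = (-√(1 - 21/4)/3)² = (-I*√17/6)² = -17/36 ≈ -0.47222)
48 + o*(-18) = 48 - 17/36*(-18) = 48 + 17/2 = 113/2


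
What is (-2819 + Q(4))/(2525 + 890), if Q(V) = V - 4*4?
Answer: -2831/3415 ≈ -0.82899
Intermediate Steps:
Q(V) = -16 + V (Q(V) = V - 16 = -16 + V)
(-2819 + Q(4))/(2525 + 890) = (-2819 + (-16 + 4))/(2525 + 890) = (-2819 - 12)/3415 = -2831*1/3415 = -2831/3415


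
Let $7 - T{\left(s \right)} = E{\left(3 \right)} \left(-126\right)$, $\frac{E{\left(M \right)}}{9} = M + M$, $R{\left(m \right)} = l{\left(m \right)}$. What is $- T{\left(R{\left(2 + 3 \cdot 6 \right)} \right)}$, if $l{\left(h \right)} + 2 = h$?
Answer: $-6811$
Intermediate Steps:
$l{\left(h \right)} = -2 + h$
$R{\left(m \right)} = -2 + m$
$E{\left(M \right)} = 18 M$ ($E{\left(M \right)} = 9 \left(M + M\right) = 9 \cdot 2 M = 18 M$)
$T{\left(s \right)} = 6811$ ($T{\left(s \right)} = 7 - 18 \cdot 3 \left(-126\right) = 7 - 54 \left(-126\right) = 7 - -6804 = 7 + 6804 = 6811$)
$- T{\left(R{\left(2 + 3 \cdot 6 \right)} \right)} = \left(-1\right) 6811 = -6811$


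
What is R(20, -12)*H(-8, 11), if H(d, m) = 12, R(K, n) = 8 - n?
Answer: 240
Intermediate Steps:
R(20, -12)*H(-8, 11) = (8 - 1*(-12))*12 = (8 + 12)*12 = 20*12 = 240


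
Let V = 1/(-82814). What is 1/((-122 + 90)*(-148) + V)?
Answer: 82814/392207103 ≈ 0.00021115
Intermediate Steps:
V = -1/82814 ≈ -1.2075e-5
1/((-122 + 90)*(-148) + V) = 1/((-122 + 90)*(-148) - 1/82814) = 1/(-32*(-148) - 1/82814) = 1/(4736 - 1/82814) = 1/(392207103/82814) = 82814/392207103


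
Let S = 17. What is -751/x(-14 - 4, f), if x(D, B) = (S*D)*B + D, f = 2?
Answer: 751/630 ≈ 1.1921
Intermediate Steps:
x(D, B) = D + 17*B*D (x(D, B) = (17*D)*B + D = 17*B*D + D = D + 17*B*D)
-751/x(-14 - 4, f) = -751*1/((1 + 17*2)*(-14 - 4)) = -751*(-1/(18*(1 + 34))) = -751/((-18*35)) = -751/(-630) = -751*(-1/630) = 751/630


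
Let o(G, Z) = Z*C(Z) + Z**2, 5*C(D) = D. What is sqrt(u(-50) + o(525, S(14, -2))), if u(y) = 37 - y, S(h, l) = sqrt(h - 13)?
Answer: 21*sqrt(5)/5 ≈ 9.3915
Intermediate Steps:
S(h, l) = sqrt(-13 + h)
C(D) = D/5
o(G, Z) = 6*Z**2/5 (o(G, Z) = Z*(Z/5) + Z**2 = Z**2/5 + Z**2 = 6*Z**2/5)
sqrt(u(-50) + o(525, S(14, -2))) = sqrt((37 - 1*(-50)) + 6*(sqrt(-13 + 14))**2/5) = sqrt((37 + 50) + 6*(sqrt(1))**2/5) = sqrt(87 + (6/5)*1**2) = sqrt(87 + (6/5)*1) = sqrt(87 + 6/5) = sqrt(441/5) = 21*sqrt(5)/5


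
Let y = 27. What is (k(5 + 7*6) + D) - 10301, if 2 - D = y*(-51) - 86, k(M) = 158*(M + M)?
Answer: 6016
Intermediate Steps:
k(M) = 316*M (k(M) = 158*(2*M) = 316*M)
D = 1465 (D = 2 - (27*(-51) - 86) = 2 - (-1377 - 86) = 2 - 1*(-1463) = 2 + 1463 = 1465)
(k(5 + 7*6) + D) - 10301 = (316*(5 + 7*6) + 1465) - 10301 = (316*(5 + 42) + 1465) - 10301 = (316*47 + 1465) - 10301 = (14852 + 1465) - 10301 = 16317 - 10301 = 6016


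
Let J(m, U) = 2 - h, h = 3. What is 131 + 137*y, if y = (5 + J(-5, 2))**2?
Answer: 2323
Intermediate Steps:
J(m, U) = -1 (J(m, U) = 2 - 1*3 = 2 - 3 = -1)
y = 16 (y = (5 - 1)**2 = 4**2 = 16)
131 + 137*y = 131 + 137*16 = 131 + 2192 = 2323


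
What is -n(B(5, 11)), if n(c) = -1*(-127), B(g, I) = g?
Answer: -127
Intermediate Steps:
n(c) = 127
-n(B(5, 11)) = -1*127 = -127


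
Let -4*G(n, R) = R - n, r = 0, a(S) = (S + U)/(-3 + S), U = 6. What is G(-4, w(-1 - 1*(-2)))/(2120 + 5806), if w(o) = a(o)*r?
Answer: -1/7926 ≈ -0.00012617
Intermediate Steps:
a(S) = (6 + S)/(-3 + S) (a(S) = (S + 6)/(-3 + S) = (6 + S)/(-3 + S))
w(o) = 0 (w(o) = ((6 + o)/(-3 + o))*0 = 0)
G(n, R) = -R/4 + n/4 (G(n, R) = -(R - n)/4 = -R/4 + n/4)
G(-4, w(-1 - 1*(-2)))/(2120 + 5806) = (-¼*0 + (¼)*(-4))/(2120 + 5806) = (0 - 1)/7926 = -1*1/7926 = -1/7926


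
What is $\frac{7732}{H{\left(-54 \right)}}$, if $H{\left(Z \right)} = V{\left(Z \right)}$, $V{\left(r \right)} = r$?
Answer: $- \frac{3866}{27} \approx -143.19$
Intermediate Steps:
$H{\left(Z \right)} = Z$
$\frac{7732}{H{\left(-54 \right)}} = \frac{7732}{-54} = 7732 \left(- \frac{1}{54}\right) = - \frac{3866}{27}$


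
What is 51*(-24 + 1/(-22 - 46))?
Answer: -4899/4 ≈ -1224.8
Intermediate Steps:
51*(-24 + 1/(-22 - 46)) = 51*(-24 + 1/(-68)) = 51*(-24 - 1/68) = 51*(-1633/68) = -4899/4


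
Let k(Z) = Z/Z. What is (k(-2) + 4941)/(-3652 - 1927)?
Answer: -706/797 ≈ -0.88582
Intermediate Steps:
k(Z) = 1
(k(-2) + 4941)/(-3652 - 1927) = (1 + 4941)/(-3652 - 1927) = 4942/(-5579) = 4942*(-1/5579) = -706/797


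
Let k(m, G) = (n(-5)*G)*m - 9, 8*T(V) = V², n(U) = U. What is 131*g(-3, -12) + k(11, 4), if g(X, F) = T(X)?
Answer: -653/8 ≈ -81.625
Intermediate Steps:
T(V) = V²/8
g(X, F) = X²/8
k(m, G) = -9 - 5*G*m (k(m, G) = (-5*G)*m - 9 = -5*G*m - 9 = -9 - 5*G*m)
131*g(-3, -12) + k(11, 4) = 131*((⅛)*(-3)²) + (-9 - 5*4*11) = 131*((⅛)*9) + (-9 - 220) = 131*(9/8) - 229 = 1179/8 - 229 = -653/8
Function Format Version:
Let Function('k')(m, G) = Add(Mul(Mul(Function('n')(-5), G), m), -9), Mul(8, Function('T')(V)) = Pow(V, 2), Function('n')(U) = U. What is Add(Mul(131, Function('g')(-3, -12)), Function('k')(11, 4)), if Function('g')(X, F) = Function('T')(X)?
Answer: Rational(-653, 8) ≈ -81.625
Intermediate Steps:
Function('T')(V) = Mul(Rational(1, 8), Pow(V, 2))
Function('g')(X, F) = Mul(Rational(1, 8), Pow(X, 2))
Function('k')(m, G) = Add(-9, Mul(-5, G, m)) (Function('k')(m, G) = Add(Mul(Mul(-5, G), m), -9) = Add(Mul(-5, G, m), -9) = Add(-9, Mul(-5, G, m)))
Add(Mul(131, Function('g')(-3, -12)), Function('k')(11, 4)) = Add(Mul(131, Mul(Rational(1, 8), Pow(-3, 2))), Add(-9, Mul(-5, 4, 11))) = Add(Mul(131, Mul(Rational(1, 8), 9)), Add(-9, -220)) = Add(Mul(131, Rational(9, 8)), -229) = Add(Rational(1179, 8), -229) = Rational(-653, 8)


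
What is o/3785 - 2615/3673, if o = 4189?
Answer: 5488422/13902305 ≈ 0.39478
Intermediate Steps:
o/3785 - 2615/3673 = 4189/3785 - 2615/3673 = 5488422/13902305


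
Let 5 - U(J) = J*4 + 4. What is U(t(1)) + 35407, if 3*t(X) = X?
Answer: 106220/3 ≈ 35407.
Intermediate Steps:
t(X) = X/3
U(J) = 1 - 4*J (U(J) = 5 - (J*4 + 4) = 5 - (4*J + 4) = 5 - (4 + 4*J) = 5 + (-4 - 4*J) = 1 - 4*J)
U(t(1)) + 35407 = (1 - 4/3) + 35407 = -⅓ + 35407 = 106220/3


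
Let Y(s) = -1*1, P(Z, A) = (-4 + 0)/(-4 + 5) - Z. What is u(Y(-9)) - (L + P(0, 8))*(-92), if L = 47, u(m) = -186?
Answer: 3770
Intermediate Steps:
P(Z, A) = -4 - Z (P(Z, A) = -4/1 - Z = -4*1 - Z = -4 - Z)
Y(s) = -1
u(Y(-9)) - (L + P(0, 8))*(-92) = -186 - (47 + (-4 - 1*0))*(-92) = -186 - (47 + (-4 + 0))*(-92) = -186 - (47 - 4)*(-92) = -186 - 43*(-92) = -186 - 1*(-3956) = -186 + 3956 = 3770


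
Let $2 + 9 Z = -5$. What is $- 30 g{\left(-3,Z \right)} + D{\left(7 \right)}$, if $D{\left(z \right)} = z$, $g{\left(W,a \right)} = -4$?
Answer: $127$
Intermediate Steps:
$Z = - \frac{7}{9}$ ($Z = - \frac{2}{9} + \frac{1}{9} \left(-5\right) = - \frac{2}{9} - \frac{5}{9} = - \frac{7}{9} \approx -0.77778$)
$- 30 g{\left(-3,Z \right)} + D{\left(7 \right)} = \left(-30\right) \left(-4\right) + 7 = 120 + 7 = 127$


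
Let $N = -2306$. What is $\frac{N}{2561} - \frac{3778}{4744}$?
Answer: $- \frac{10307561}{6074692} \approx -1.6968$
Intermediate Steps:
$\frac{N}{2561} - \frac{3778}{4744} = - \frac{2306}{2561} - \frac{3778}{4744} = \left(-2306\right) \frac{1}{2561} - \frac{1889}{2372} = - \frac{2306}{2561} - \frac{1889}{2372} = - \frac{10307561}{6074692}$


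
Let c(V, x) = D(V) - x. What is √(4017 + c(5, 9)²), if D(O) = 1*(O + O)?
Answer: 7*√82 ≈ 63.388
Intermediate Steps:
D(O) = 2*O (D(O) = 1*(2*O) = 2*O)
c(V, x) = -x + 2*V (c(V, x) = 2*V - x = -x + 2*V)
√(4017 + c(5, 9)²) = √(4017 + (-1*9 + 2*5)²) = √(4017 + (-9 + 10)²) = √(4017 + 1²) = √(4017 + 1) = √4018 = 7*√82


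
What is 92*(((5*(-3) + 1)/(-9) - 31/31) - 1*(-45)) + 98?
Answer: 38602/9 ≈ 4289.1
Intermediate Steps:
92*(((5*(-3) + 1)/(-9) - 31/31) - 1*(-45)) + 98 = 92*(((-15 + 1)*(-1/9) - 31*1/31) + 45) + 98 = 92*((-14*(-1/9) - 1) + 45) + 98 = 92*((14/9 - 1) + 45) + 98 = 92*(5/9 + 45) + 98 = 92*(410/9) + 98 = 37720/9 + 98 = 38602/9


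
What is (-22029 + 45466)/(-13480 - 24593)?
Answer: -23437/38073 ≈ -0.61558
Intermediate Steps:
(-22029 + 45466)/(-13480 - 24593) = 23437/(-38073) = 23437*(-1/38073) = -23437/38073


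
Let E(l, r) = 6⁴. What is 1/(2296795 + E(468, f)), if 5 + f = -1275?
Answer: 1/2298091 ≈ 4.3514e-7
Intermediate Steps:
f = -1280 (f = -5 - 1275 = -1280)
E(l, r) = 1296
1/(2296795 + E(468, f)) = 1/(2296795 + 1296) = 1/2298091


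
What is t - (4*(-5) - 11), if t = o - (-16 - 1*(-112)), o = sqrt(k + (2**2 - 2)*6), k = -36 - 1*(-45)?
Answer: -65 + sqrt(21) ≈ -60.417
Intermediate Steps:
k = 9 (k = -36 + 45 = 9)
o = sqrt(21) (o = sqrt(9 + (2**2 - 2)*6) = sqrt(9 + (4 - 2)*6) = sqrt(9 + 2*6) = sqrt(9 + 12) = sqrt(21) ≈ 4.5826)
t = -96 + sqrt(21) (t = sqrt(21) - (-16 - 1*(-112)) = sqrt(21) - (-16 + 112) = sqrt(21) - 1*96 = sqrt(21) - 96 = -96 + sqrt(21) ≈ -91.417)
t - (4*(-5) - 11) = (-96 + sqrt(21)) - (4*(-5) - 11) = (-96 + sqrt(21)) - (-20 - 11) = (-96 + sqrt(21)) - 1*(-31) = (-96 + sqrt(21)) + 31 = -65 + sqrt(21)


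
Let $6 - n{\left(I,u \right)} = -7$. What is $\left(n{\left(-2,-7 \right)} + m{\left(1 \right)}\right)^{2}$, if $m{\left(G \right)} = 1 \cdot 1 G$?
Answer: $196$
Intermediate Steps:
$m{\left(G \right)} = G$ ($m{\left(G \right)} = 1 G = G$)
$n{\left(I,u \right)} = 13$ ($n{\left(I,u \right)} = 6 - -7 = 6 + 7 = 13$)
$\left(n{\left(-2,-7 \right)} + m{\left(1 \right)}\right)^{2} = \left(13 + 1\right)^{2} = 14^{2} = 196$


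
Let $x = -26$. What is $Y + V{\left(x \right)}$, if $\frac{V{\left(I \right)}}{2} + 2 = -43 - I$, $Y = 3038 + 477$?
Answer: $3477$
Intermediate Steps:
$Y = 3515$
$V{\left(I \right)} = -90 - 2 I$ ($V{\left(I \right)} = -4 + 2 \left(-43 - I\right) = -4 - \left(86 + 2 I\right) = -90 - 2 I$)
$Y + V{\left(x \right)} = 3515 - 38 = 3477$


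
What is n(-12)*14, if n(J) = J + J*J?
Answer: 1848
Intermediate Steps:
n(J) = J + J²
n(-12)*14 = -12*(1 - 12)*14 = -12*(-11)*14 = 132*14 = 1848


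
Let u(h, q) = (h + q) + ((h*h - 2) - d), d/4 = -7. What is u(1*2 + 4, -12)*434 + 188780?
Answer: 213084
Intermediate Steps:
d = -28 (d = 4*(-7) = -28)
u(h, q) = 26 + h + q + h² (u(h, q) = (h + q) + ((h*h - 2) - 1*(-28)) = (h + q) + ((h² - 2) + 28) = (h + q) + ((-2 + h²) + 28) = (h + q) + (26 + h²) = 26 + h + q + h²)
u(1*2 + 4, -12)*434 + 188780 = (26 + (1*2 + 4) - 12 + (1*2 + 4)²)*434 + 188780 = (26 + (2 + 4) - 12 + (2 + 4)²)*434 + 188780 = (26 + 6 - 12 + 6²)*434 + 188780 = (26 + 6 - 12 + 36)*434 + 188780 = 56*434 + 188780 = 24304 + 188780 = 213084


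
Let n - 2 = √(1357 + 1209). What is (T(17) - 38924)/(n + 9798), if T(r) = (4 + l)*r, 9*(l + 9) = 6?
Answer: -573265700/144056151 + 116993*√2566/288112302 ≈ -3.9589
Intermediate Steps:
l = -25/3 (l = -9 + (⅑)*6 = -9 + ⅔ = -25/3 ≈ -8.3333)
T(r) = -13*r/3 (T(r) = (4 - 25/3)*r = -13*r/3)
n = 2 + √2566 (n = 2 + √(1357 + 1209) = 2 + √2566 ≈ 52.656)
(T(17) - 38924)/(n + 9798) = (-13/3*17 - 38924)/((2 + √2566) + 9798) = (-221/3 - 38924)/(9800 + √2566) = -116993/(3*(9800 + √2566))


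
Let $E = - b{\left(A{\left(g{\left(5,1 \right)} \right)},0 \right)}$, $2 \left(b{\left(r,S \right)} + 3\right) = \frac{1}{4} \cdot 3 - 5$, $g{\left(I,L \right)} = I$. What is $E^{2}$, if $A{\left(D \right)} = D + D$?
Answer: $\frac{1681}{64} \approx 26.266$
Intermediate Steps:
$A{\left(D \right)} = 2 D$
$b{\left(r,S \right)} = - \frac{41}{8}$ ($b{\left(r,S \right)} = -3 + \frac{\frac{1}{4} \cdot 3 - 5}{2} = -3 + \frac{\frac{3}{4} - 5}{2} = -3 + \frac{1}{2} \left(- \frac{17}{4}\right) = -3 - \frac{17}{8} = - \frac{41}{8}$)
$E = \frac{41}{8}$ ($E = \left(-1\right) \left(- \frac{41}{8}\right) = \frac{41}{8} \approx 5.125$)
$E^{2} = \left(\frac{41}{8}\right)^{2} = \frac{1681}{64}$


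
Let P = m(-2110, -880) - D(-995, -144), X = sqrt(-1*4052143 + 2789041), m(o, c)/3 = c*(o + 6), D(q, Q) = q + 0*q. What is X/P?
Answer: I*sqrt(1263102)/5555555 ≈ 0.0002023*I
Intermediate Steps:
D(q, Q) = q (D(q, Q) = q + 0 = q)
m(o, c) = 3*c*(6 + o) (m(o, c) = 3*(c*(o + 6)) = 3*(c*(6 + o)) = 3*c*(6 + o))
X = I*sqrt(1263102) (X = sqrt(-4052143 + 2789041) = sqrt(-1263102) = I*sqrt(1263102) ≈ 1123.9*I)
P = 5555555 (P = 3*(-880)*(6 - 2110) - 1*(-995) = 3*(-880)*(-2104) + 995 = 5554560 + 995 = 5555555)
X/P = (I*sqrt(1263102))/5555555 = (I*sqrt(1263102))*(1/5555555) = I*sqrt(1263102)/5555555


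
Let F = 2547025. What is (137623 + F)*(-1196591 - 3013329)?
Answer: -11302153308160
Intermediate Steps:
(137623 + F)*(-1196591 - 3013329) = (137623 + 2547025)*(-1196591 - 3013329) = 2684648*(-4209920) = -11302153308160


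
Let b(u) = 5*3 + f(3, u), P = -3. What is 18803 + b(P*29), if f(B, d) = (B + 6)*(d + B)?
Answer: 18062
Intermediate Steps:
f(B, d) = (6 + B)*(B + d)
b(u) = 42 + 9*u (b(u) = 5*3 + (3**2 + 6*3 + 6*u + 3*u) = 15 + (9 + 18 + 6*u + 3*u) = 15 + (27 + 9*u) = 42 + 9*u)
18803 + b(P*29) = 18803 + (42 + 9*(-3*29)) = 18803 + (42 + 9*(-87)) = 18803 + (42 - 783) = 18803 - 741 = 18062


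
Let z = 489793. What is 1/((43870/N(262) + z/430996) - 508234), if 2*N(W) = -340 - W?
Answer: -129729796/65951853507091 ≈ -1.9670e-6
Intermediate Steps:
N(W) = -170 - W/2 (N(W) = (-340 - W)/2 = -170 - W/2)
1/((43870/N(262) + z/430996) - 508234) = 1/((43870/(-170 - ½*262) + 489793/430996) - 508234) = 1/((43870/(-170 - 131) + 489793*(1/430996)) - 508234) = 1/((43870/(-301) + 489793/430996) - 508234) = 1/((43870*(-1/301) + 489793/430996) - 508234) = 1/((-43870/301 + 489793/430996) - 508234) = 1/(-18760366827/129729796 - 508234) = 1/(-65951853507091/129729796) = -129729796/65951853507091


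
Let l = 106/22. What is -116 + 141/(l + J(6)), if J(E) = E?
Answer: -12253/119 ≈ -102.97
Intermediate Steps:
l = 53/11 (l = 106*(1/22) = 53/11 ≈ 4.8182)
-116 + 141/(l + J(6)) = -116 + 141/(53/11 + 6) = -116 + 141/(119/11) = -116 + 141*(11/119) = -116 + 1551/119 = -12253/119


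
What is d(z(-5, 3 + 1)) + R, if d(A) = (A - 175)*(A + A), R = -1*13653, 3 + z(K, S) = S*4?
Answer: -17865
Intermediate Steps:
z(K, S) = -3 + 4*S (z(K, S) = -3 + S*4 = -3 + 4*S)
R = -13653
d(A) = 2*A*(-175 + A) (d(A) = (-175 + A)*(2*A) = 2*A*(-175 + A))
d(z(-5, 3 + 1)) + R = 2*(-3 + 4*(3 + 1))*(-175 + (-3 + 4*(3 + 1))) - 13653 = 2*(-3 + 4*4)*(-175 + (-3 + 4*4)) - 13653 = 2*(-3 + 16)*(-175 + (-3 + 16)) - 13653 = 2*13*(-175 + 13) - 13653 = 2*13*(-162) - 13653 = -4212 - 13653 = -17865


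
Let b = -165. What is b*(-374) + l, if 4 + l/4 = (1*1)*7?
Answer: 61722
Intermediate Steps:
l = 12 (l = -16 + 4*((1*1)*7) = -16 + 4*(1*7) = -16 + 4*7 = -16 + 28 = 12)
b*(-374) + l = -165*(-374) + 12 = 61710 + 12 = 61722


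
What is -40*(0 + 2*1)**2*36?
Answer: -5760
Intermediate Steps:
-40*(0 + 2*1)**2*36 = -40*(0 + 2)**2*36 = -40*2**2*36 = -40*4*36 = -160*36 = -5760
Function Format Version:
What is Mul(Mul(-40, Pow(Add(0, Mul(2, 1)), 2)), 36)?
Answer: -5760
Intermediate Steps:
Mul(Mul(-40, Pow(Add(0, Mul(2, 1)), 2)), 36) = Mul(Mul(-40, Pow(Add(0, 2), 2)), 36) = Mul(Mul(-40, Pow(2, 2)), 36) = Mul(Mul(-40, 4), 36) = Mul(-160, 36) = -5760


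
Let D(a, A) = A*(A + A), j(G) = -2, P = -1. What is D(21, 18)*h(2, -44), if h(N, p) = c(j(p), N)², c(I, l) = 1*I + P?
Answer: 5832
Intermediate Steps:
c(I, l) = -1 + I (c(I, l) = 1*I - 1 = I - 1 = -1 + I)
D(a, A) = 2*A² (D(a, A) = A*(2*A) = 2*A²)
h(N, p) = 9 (h(N, p) = (-1 - 2)² = (-3)² = 9)
D(21, 18)*h(2, -44) = (2*18²)*9 = (2*324)*9 = 648*9 = 5832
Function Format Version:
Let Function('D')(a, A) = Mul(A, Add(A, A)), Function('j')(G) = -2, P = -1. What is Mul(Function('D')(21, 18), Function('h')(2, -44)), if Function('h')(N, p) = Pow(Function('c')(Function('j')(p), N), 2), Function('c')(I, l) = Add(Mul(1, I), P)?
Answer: 5832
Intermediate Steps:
Function('c')(I, l) = Add(-1, I) (Function('c')(I, l) = Add(Mul(1, I), -1) = Add(I, -1) = Add(-1, I))
Function('D')(a, A) = Mul(2, Pow(A, 2)) (Function('D')(a, A) = Mul(A, Mul(2, A)) = Mul(2, Pow(A, 2)))
Function('h')(N, p) = 9 (Function('h')(N, p) = Pow(Add(-1, -2), 2) = Pow(-3, 2) = 9)
Mul(Function('D')(21, 18), Function('h')(2, -44)) = Mul(Mul(2, Pow(18, 2)), 9) = Mul(Mul(2, 324), 9) = Mul(648, 9) = 5832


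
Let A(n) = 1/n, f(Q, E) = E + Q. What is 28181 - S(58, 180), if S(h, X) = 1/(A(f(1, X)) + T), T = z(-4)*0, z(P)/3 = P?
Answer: 28000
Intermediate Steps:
z(P) = 3*P
T = 0 (T = (3*(-4))*0 = -12*0 = 0)
S(h, X) = 1 + X (S(h, X) = 1/(1/(X + 1) + 0) = 1/(1/(1 + X) + 0) = 1/(1/(1 + X)) = 1 + X)
28181 - S(58, 180) = 28181 - (1 + 180) = 28181 - 1*181 = 28181 - 181 = 28000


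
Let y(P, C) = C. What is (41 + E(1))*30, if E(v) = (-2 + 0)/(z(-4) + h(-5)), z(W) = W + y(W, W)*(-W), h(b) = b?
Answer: 6162/5 ≈ 1232.4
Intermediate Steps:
z(W) = W - W² (z(W) = W + W*(-W) = W - W²)
E(v) = 2/25 (E(v) = (-2 + 0)/(-4*(1 - 1*(-4)) - 5) = -2/(-4*(1 + 4) - 5) = -2/(-4*5 - 5) = -2/(-20 - 5) = -2/(-25) = -2*(-1/25) = 2/25)
(41 + E(1))*30 = (41 + 2/25)*30 = (1027/25)*30 = 6162/5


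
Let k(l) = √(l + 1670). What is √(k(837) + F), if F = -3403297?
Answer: √(-3403297 + √2507) ≈ 1844.8*I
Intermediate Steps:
k(l) = √(1670 + l)
√(k(837) + F) = √(√(1670 + 837) - 3403297) = √(√2507 - 3403297) = √(-3403297 + √2507)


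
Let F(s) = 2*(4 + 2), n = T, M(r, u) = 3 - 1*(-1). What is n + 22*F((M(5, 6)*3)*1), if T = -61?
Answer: 203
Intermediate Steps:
M(r, u) = 4 (M(r, u) = 3 + 1 = 4)
n = -61
F(s) = 12 (F(s) = 2*6 = 12)
n + 22*F((M(5, 6)*3)*1) = -61 + 22*12 = -61 + 264 = 203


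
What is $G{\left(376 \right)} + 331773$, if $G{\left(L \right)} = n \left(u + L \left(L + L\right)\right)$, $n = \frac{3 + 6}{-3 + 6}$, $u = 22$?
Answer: $1180095$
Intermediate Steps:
$n = 3$ ($n = \frac{9}{3} = 9 \cdot \frac{1}{3} = 3$)
$G{\left(L \right)} = 66 + 6 L^{2}$ ($G{\left(L \right)} = 3 \left(22 + L \left(L + L\right)\right) = 3 \left(22 + L 2 L\right) = 3 \left(22 + 2 L^{2}\right) = 66 + 6 L^{2}$)
$G{\left(376 \right)} + 331773 = \left(66 + 6 \cdot 376^{2}\right) + 331773 = \left(66 + 6 \cdot 141376\right) + 331773 = \left(66 + 848256\right) + 331773 = 848322 + 331773 = 1180095$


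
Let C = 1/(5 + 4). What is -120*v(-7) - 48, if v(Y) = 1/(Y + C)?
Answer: -948/31 ≈ -30.581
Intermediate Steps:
C = ⅑ (C = 1/9 = ⅑ ≈ 0.11111)
v(Y) = 1/(⅑ + Y) (v(Y) = 1/(Y + ⅑) = 1/(⅑ + Y))
-120*v(-7) - 48 = -1080/(1 + 9*(-7)) - 48 = -1080/(1 - 63) - 48 = -1080/(-62) - 48 = -1080*(-1)/62 - 48 = -120*(-9/62) - 48 = 540/31 - 48 = -948/31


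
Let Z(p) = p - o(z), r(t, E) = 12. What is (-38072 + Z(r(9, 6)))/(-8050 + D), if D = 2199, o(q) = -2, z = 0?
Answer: 38058/5851 ≈ 6.5045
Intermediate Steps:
Z(p) = 2 + p (Z(p) = p - 1*(-2) = p + 2 = 2 + p)
(-38072 + Z(r(9, 6)))/(-8050 + D) = (-38072 + (2 + 12))/(-8050 + 2199) = (-38072 + 14)/(-5851) = -38058*(-1/5851) = 38058/5851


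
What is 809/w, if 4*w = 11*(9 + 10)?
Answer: 3236/209 ≈ 15.483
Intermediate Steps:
w = 209/4 (w = (11*(9 + 10))/4 = (11*19)/4 = (1/4)*209 = 209/4 ≈ 52.250)
809/w = 809/(209/4) = 809*(4/209) = 3236/209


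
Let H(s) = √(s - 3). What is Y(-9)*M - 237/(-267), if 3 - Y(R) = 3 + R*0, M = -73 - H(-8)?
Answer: 79/89 ≈ 0.88764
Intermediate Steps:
H(s) = √(-3 + s)
M = -73 - I*√11 (M = -73 - √(-3 - 8) = -73 - √(-11) = -73 - I*√11 ≈ -73.0 - 3.3166*I)
Y(R) = 0 (Y(R) = 3 - (3 + R*0) = 3 - (3 + 0) = 3 - 1*3 = 3 - 3 = 0)
Y(-9)*M - 237/(-267) = 0*(-73 - I*√11) - 237/(-267) = 0 - 237*(-1/267) = 0 + 79/89 = 79/89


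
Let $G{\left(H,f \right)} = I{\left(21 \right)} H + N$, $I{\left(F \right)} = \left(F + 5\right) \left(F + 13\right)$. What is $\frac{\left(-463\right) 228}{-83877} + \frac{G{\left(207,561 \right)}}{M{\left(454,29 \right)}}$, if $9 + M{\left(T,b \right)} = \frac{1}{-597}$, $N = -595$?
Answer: $- \frac{3044227854227}{150251666} \approx -20261.0$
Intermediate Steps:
$I{\left(F \right)} = \left(5 + F\right) \left(13 + F\right)$
$M{\left(T,b \right)} = - \frac{5374}{597}$ ($M{\left(T,b \right)} = -9 + \frac{1}{-597} = -9 - \frac{1}{597} = - \frac{5374}{597}$)
$G{\left(H,f \right)} = -595 + 884 H$ ($G{\left(H,f \right)} = \left(65 + 21^{2} + 18 \cdot 21\right) H - 595 = \left(65 + 441 + 378\right) H - 595 = 884 H - 595 = -595 + 884 H$)
$\frac{\left(-463\right) 228}{-83877} + \frac{G{\left(207,561 \right)}}{M{\left(454,29 \right)}} = \frac{\left(-463\right) 228}{-83877} + \frac{-595 + 884 \cdot 207}{- \frac{5374}{597}} = \left(-105564\right) \left(- \frac{1}{83877}\right) + \left(-595 + 182988\right) \left(- \frac{597}{5374}\right) = \frac{35188}{27959} + 182393 \left(- \frac{597}{5374}\right) = \frac{35188}{27959} - \frac{108888621}{5374} = - \frac{3044227854227}{150251666}$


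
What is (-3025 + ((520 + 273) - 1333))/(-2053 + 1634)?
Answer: 3565/419 ≈ 8.5083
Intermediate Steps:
(-3025 + ((520 + 273) - 1333))/(-2053 + 1634) = (-3025 + (793 - 1333))/(-419) = (-3025 - 540)*(-1/419) = -3565*(-1/419) = 3565/419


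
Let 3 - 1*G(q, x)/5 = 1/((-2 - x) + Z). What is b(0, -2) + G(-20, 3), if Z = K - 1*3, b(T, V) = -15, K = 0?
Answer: 5/8 ≈ 0.62500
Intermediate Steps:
Z = -3 (Z = 0 - 1*3 = 0 - 3 = -3)
G(q, x) = 15 - 5/(-5 - x) (G(q, x) = 15 - 5/((-2 - x) - 3) = 15 - 5/(-5 - x))
b(0, -2) + G(-20, 3) = -15 + 5*(16 + 3*3)/(5 + 3) = -15 + 5*(16 + 9)/8 = -15 + 5*(⅛)*25 = -15 + 125/8 = 5/8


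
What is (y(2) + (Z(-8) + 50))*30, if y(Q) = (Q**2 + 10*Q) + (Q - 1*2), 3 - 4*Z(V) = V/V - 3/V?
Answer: 35715/16 ≈ 2232.2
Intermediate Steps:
Z(V) = 1/2 + 3/(4*V) (Z(V) = 3/4 - (V/V - 3/V)/4 = 3/4 - (1 - 3/V)/4 = 3/4 + (-1/4 + 3/(4*V)) = 1/2 + 3/(4*V))
y(Q) = -2 + Q**2 + 11*Q (y(Q) = (Q**2 + 10*Q) + (Q - 2) = (Q**2 + 10*Q) + (-2 + Q) = -2 + Q**2 + 11*Q)
(y(2) + (Z(-8) + 50))*30 = ((-2 + 2**2 + 11*2) + ((1/4)*(3 + 2*(-8))/(-8) + 50))*30 = ((-2 + 4 + 22) + ((1/4)*(-1/8)*(3 - 16) + 50))*30 = (24 + ((1/4)*(-1/8)*(-13) + 50))*30 = (24 + (13/32 + 50))*30 = (24 + 1613/32)*30 = (2381/32)*30 = 35715/16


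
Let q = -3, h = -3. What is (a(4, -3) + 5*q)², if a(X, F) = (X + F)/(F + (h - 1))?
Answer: 11236/49 ≈ 229.31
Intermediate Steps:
a(X, F) = (F + X)/(-4 + F) (a(X, F) = (X + F)/(F + (-3 - 1)) = (F + X)/(F - 4) = (F + X)/(-4 + F))
(a(4, -3) + 5*q)² = ((-3 + 4)/(-4 - 3) + 5*(-3))² = (1/(-7) - 15)² = (-⅐*1 - 15)² = (-⅐ - 15)² = (-106/7)² = 11236/49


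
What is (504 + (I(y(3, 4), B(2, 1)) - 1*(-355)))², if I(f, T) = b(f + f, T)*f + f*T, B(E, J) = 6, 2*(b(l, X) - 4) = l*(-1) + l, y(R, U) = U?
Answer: 808201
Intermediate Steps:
b(l, X) = 4 (b(l, X) = 4 + (l*(-1) + l)/2 = 4 + (-l + l)/2 = 4 + (½)*0 = 4 + 0 = 4)
I(f, T) = 4*f + T*f (I(f, T) = 4*f + f*T = 4*f + T*f)
(504 + (I(y(3, 4), B(2, 1)) - 1*(-355)))² = (504 + (4*(4 + 6) - 1*(-355)))² = (504 + (4*10 + 355))² = (504 + (40 + 355))² = (504 + 395)² = 899² = 808201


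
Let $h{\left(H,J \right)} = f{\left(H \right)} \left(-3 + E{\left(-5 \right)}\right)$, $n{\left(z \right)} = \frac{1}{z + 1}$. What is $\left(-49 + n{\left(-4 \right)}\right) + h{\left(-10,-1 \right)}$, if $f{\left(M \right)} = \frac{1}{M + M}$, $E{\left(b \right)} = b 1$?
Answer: $- \frac{734}{15} \approx -48.933$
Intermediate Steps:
$E{\left(b \right)} = b$
$n{\left(z \right)} = \frac{1}{1 + z}$
$f{\left(M \right)} = \frac{1}{2 M}$
$h{\left(H,J \right)} = - \frac{4}{H}$ ($h{\left(H,J \right)} = \frac{1}{2 H} \left(-3 - 5\right) = \frac{1}{2 H} \left(-8\right) = - \frac{4}{H}$)
$\left(-49 + n{\left(-4 \right)}\right) + h{\left(-10,-1 \right)} = \left(-49 + \frac{1}{1 - 4}\right) - \frac{4}{-10} = \left(-49 + \frac{1}{-3}\right) - - \frac{2}{5} = \left(-49 - \frac{1}{3}\right) + \frac{2}{5} = - \frac{148}{3} + \frac{2}{5} = - \frac{734}{15}$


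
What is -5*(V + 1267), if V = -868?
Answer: -1995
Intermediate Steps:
-5*(V + 1267) = -5*(-868 + 1267) = -5*399 = -1995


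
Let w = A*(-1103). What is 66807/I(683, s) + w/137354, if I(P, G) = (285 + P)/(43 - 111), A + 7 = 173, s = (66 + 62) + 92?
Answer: -78019928621/16619834 ≈ -4694.4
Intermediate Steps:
s = 220 (s = 128 + 92 = 220)
A = 166 (A = -7 + 173 = 166)
I(P, G) = -285/68 - P/68 (I(P, G) = (285 + P)/(-68) = (285 + P)*(-1/68) = -285/68 - P/68)
w = -183098 (w = 166*(-1103) = -183098)
66807/I(683, s) + w/137354 = 66807/(-285/68 - 1/68*683) - 183098/137354 = 66807/(-285/68 - 683/68) - 183098*1/137354 = 66807/(-242/17) - 91549/68677 = 66807*(-17/242) - 91549/68677 = -1135719/242 - 91549/68677 = -78019928621/16619834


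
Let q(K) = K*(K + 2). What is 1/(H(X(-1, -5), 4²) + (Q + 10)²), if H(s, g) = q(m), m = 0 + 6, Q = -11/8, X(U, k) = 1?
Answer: 64/7833 ≈ 0.0081706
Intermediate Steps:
Q = -11/8 (Q = -11*⅛ = -11/8 ≈ -1.3750)
m = 6
q(K) = K*(2 + K)
H(s, g) = 48 (H(s, g) = 6*(2 + 6) = 6*8 = 48)
1/(H(X(-1, -5), 4²) + (Q + 10)²) = 1/(48 + (-11/8 + 10)²) = 1/(48 + (69/8)²) = 1/(48 + 4761/64) = 1/(7833/64) = 64/7833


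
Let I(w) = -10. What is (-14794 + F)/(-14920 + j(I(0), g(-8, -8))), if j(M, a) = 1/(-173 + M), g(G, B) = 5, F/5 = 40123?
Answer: -34005243/2730361 ≈ -12.454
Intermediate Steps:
F = 200615 (F = 5*40123 = 200615)
(-14794 + F)/(-14920 + j(I(0), g(-8, -8))) = (-14794 + 200615)/(-14920 + 1/(-173 - 10)) = 185821/(-14920 + 1/(-183)) = 185821/(-14920 - 1/183) = 185821/(-2730361/183) = 185821*(-183/2730361) = -34005243/2730361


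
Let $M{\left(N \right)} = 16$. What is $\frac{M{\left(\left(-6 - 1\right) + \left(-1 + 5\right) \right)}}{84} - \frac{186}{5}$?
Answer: $- \frac{3886}{105} \approx -37.01$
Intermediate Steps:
$\frac{M{\left(\left(-6 - 1\right) + \left(-1 + 5\right) \right)}}{84} - \frac{186}{5} = \frac{16}{84} - \frac{186}{5} = 16 \cdot \frac{1}{84} - \frac{186}{5} = \frac{4}{21} - \frac{186}{5} = - \frac{3886}{105}$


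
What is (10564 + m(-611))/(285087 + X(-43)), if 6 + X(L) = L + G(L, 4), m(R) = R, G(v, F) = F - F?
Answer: 9953/285038 ≈ 0.034918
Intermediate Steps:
G(v, F) = 0
X(L) = -6 + L (X(L) = -6 + (L + 0) = -6 + L)
(10564 + m(-611))/(285087 + X(-43)) = (10564 - 611)/(285087 + (-6 - 43)) = 9953/(285087 - 49) = 9953/285038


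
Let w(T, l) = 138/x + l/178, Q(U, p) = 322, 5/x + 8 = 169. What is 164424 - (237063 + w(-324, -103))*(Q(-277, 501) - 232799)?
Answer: 49968836176603/890 ≈ 5.6145e+10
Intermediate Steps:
x = 5/161 (x = 5/(-8 + 169) = 5/161 ≈ 0.031056)
w(T, l) = 22218/5 + l/178 (w(T, l) = 138/(5/161) + l/178 = 138*(161/5) + l*(1/178) = 22218/5 + l/178)
164424 - (237063 + w(-324, -103))*(Q(-277, 501) - 232799) = 164424 - (237063 + (22218/5 + (1/178)*(-103)))*(322 - 232799) = 164424 - (237063 + (22218/5 - 103/178))*(-232477) = 164424 - (237063 + 3954289/890)*(-232477) = 164424 - 214940359*(-232477)/890 = 164424 - 1*(-49968689839243/890) = 164424 + 49968689839243/890 = 49968836176603/890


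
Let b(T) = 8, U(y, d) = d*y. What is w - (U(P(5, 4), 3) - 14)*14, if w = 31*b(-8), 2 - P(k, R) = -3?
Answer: 234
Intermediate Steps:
P(k, R) = 5 (P(k, R) = 2 - 1*(-3) = 2 + 3 = 5)
w = 248 (w = 31*8 = 248)
w - (U(P(5, 4), 3) - 14)*14 = 248 - (3*5 - 14)*14 = 248 - (15 - 14)*14 = 248 - 14 = 234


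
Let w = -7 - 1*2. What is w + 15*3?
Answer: 36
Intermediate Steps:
w = -9 (w = -7 - 2 = -9)
w + 15*3 = -9 + 15*3 = -9 + 45 = 36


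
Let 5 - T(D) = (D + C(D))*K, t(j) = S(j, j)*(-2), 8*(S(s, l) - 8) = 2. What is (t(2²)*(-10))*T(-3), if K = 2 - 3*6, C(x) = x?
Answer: -15015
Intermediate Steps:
K = -16 (K = 2 - 18 = -16)
S(s, l) = 33/4 (S(s, l) = 8 + (⅛)*2 = 8 + ¼ = 33/4)
t(j) = -33/2 (t(j) = (33/4)*(-2) = -33/2)
T(D) = 5 + 32*D (T(D) = 5 - (D + D)*(-16) = 5 - 2*D*(-16) = 5 - (-32)*D = 5 + 32*D)
(t(2²)*(-10))*T(-3) = (-33/2*(-10))*(5 + 32*(-3)) = 165*(5 - 96) = 165*(-91) = -15015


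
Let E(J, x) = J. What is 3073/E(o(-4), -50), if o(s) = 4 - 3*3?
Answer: -3073/5 ≈ -614.60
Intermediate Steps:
o(s) = -5 (o(s) = 4 - 9 = -5)
3073/E(o(-4), -50) = 3073/(-5) = 3073*(-1/5) = -3073/5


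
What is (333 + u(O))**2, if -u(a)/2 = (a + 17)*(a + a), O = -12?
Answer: 328329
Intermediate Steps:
u(a) = -4*a*(17 + a) (u(a) = -2*(a + 17)*(a + a) = -2*(17 + a)*2*a = -4*a*(17 + a))
(333 + u(O))**2 = (333 - 4*(-12)*(17 - 12))**2 = (333 - 4*(-12)*5)**2 = (333 + 240)**2 = 573**2 = 328329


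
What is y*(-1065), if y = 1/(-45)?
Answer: 71/3 ≈ 23.667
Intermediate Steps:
y = -1/45 ≈ -0.022222
y*(-1065) = -1/45*(-1065) = 71/3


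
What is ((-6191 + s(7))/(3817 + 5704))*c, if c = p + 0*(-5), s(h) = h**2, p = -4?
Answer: 24568/9521 ≈ 2.5804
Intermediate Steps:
c = -4 (c = -4 + 0*(-5) = -4 + 0 = -4)
((-6191 + s(7))/(3817 + 5704))*c = ((-6191 + 7**2)/(3817 + 5704))*(-4) = ((-6191 + 49)/9521)*(-4) = -6142*1/9521*(-4) = -6142/9521*(-4) = 24568/9521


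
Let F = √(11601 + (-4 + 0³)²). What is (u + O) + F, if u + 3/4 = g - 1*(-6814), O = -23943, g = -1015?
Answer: -72579/4 + √11617 ≈ -18037.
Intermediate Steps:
F = √11617 (F = √(11601 + (-4 + 0)²) = √(11601 + (-4)²) = √(11601 + 16) = √11617 ≈ 107.78)
u = 23193/4 (u = -¾ + (-1015 - 1*(-6814)) = -¾ + (-1015 + 6814) = -¾ + 5799 = 23193/4 ≈ 5798.3)
(u + O) + F = (23193/4 - 23943) + √11617 = -72579/4 + √11617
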